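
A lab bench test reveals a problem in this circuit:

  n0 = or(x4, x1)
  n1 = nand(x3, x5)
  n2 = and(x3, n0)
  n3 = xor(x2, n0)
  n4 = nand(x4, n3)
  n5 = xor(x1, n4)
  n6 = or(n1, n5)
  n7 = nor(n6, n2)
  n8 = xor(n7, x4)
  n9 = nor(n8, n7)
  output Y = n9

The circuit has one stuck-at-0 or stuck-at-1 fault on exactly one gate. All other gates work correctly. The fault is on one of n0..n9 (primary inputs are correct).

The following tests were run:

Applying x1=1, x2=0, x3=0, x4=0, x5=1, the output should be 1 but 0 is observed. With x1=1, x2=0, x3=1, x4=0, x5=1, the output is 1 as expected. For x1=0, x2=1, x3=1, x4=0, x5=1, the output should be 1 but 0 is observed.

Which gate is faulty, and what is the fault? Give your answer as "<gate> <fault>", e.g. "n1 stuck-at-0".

Fault-free values for test 1 (x1=1, x2=0, x3=0, x4=0, x5=1): n0=1, n1=1, n2=0, n3=1, n4=1, n5=0, n6=1, n7=0, n8=0, n9=1, giving Y=1. Observed 0.
Test 1: faults giving observed 0 are {n1 stuck-at-0, n6 stuck-at-0, n7 stuck-at-1, n8 stuck-at-1, n9 stuck-at-0}.
Test 2 (x1=1, x2=0, x3=1, x4=0, x5=1): fault-free n0=1, n1=0, n2=1, n3=1, n4=1, n5=0, n6=0, n7=0, n8=0, n9=1 → 1; observed 1. Eliminates n7 stuck-at-1, n8 stuck-at-1, n9 stuck-at-0.
Test 3 (x1=0, x2=1, x3=1, x4=0, x5=1): fault-free n0=0, n1=0, n2=0, n3=1, n4=1, n5=1, n6=1, n7=0, n8=0, n9=1 → 1; observed 0. Eliminates n1 stuck-at-0.
Only n6 stuck-at-0 is consistent with every test.

n6 stuck-at-0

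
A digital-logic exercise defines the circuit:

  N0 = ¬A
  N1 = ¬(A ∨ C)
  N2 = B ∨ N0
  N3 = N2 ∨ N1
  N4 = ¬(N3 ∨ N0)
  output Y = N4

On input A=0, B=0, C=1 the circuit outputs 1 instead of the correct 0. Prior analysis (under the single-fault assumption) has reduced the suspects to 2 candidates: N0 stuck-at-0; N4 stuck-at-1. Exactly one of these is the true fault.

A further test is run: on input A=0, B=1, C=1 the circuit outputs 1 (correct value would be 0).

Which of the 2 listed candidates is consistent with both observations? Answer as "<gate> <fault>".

Evaluate each candidate on input A=0, B=1, C=1:
  N0 stuck-at-0: N0=0 [stuck-at-0], N1=0, N2=1, N3=1, N4=0 → 0 — eliminated
  N4 stuck-at-1: N0=1, N1=0, N2=1, N3=1, N4=1 [stuck-at-1] → 1 — matches
Only N4 stuck-at-1 reproduces the observed 1.

N4 stuck-at-1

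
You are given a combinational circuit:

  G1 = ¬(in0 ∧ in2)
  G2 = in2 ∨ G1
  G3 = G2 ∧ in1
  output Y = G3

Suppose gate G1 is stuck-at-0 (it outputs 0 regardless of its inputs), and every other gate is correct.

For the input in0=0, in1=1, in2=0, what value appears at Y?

Propagate with G1 forced: G1=0 [stuck-at-0], G2=0, G3=0.
So Y = 0. (Without the fault it would be 1.)

0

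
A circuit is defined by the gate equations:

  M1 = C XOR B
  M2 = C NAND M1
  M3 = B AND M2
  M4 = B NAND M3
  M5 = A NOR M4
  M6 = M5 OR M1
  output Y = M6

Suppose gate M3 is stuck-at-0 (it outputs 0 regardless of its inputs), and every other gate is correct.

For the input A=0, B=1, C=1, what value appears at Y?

Propagate with M3 forced: M1=0, M2=1, M3=0 [stuck-at-0], M4=1, M5=0, M6=0.
So Y = 0. (Without the fault it would be 1.)

0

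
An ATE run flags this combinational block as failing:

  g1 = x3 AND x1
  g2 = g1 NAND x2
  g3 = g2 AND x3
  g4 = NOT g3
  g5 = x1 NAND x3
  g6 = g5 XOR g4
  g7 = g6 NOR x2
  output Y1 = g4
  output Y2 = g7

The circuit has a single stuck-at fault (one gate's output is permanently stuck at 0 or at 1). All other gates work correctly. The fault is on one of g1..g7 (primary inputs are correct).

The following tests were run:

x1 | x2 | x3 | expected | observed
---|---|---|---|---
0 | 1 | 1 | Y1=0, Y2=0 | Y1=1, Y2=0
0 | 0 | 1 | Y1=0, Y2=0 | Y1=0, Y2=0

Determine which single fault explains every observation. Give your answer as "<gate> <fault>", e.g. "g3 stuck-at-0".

g1 stuck-at-1

Fault-free values for test 1 (x1=0, x2=1, x3=1): g1=0, g2=1, g3=1, g4=0, g5=1, g6=1, g7=0, giving Y1=0, Y2=0. Observed Y1=1, Y2=0.
Test 1: faults giving observed Y1=1, Y2=0 are {g1 stuck-at-1, g2 stuck-at-0, g3 stuck-at-0, g4 stuck-at-1}.
Test 2 (x1=0, x2=0, x3=1): fault-free g1=0, g2=1, g3=1, g4=0, g5=1, g6=1, g7=0 → Y1=0, Y2=0; observed Y1=0, Y2=0. Eliminates g2 stuck-at-0, g3 stuck-at-0, g4 stuck-at-1.
Only g1 stuck-at-1 is consistent with every test.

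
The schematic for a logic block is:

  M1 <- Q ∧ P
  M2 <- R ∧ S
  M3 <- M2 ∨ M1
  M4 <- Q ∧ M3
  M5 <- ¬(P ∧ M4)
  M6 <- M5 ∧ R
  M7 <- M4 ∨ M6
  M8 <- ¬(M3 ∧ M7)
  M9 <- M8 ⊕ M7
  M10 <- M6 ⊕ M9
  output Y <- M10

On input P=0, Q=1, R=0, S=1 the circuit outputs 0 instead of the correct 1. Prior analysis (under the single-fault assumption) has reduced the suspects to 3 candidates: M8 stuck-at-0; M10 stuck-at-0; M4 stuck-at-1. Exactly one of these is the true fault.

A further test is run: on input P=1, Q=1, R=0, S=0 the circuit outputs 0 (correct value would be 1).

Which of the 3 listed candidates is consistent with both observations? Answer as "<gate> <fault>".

Evaluate each candidate on input P=1, Q=1, R=0, S=0:
  M8 stuck-at-0: M1=1, M2=0, M3=1, M4=1, M5=0, M6=0, M7=1, M8=0 [stuck-at-0], M9=1, M10=1 → 1 — eliminated
  M10 stuck-at-0: M1=1, M2=0, M3=1, M4=1, M5=0, M6=0, M7=1, M8=0, M9=1, M10=0 [stuck-at-0] → 0 — matches
  M4 stuck-at-1: M1=1, M2=0, M3=1, M4=1 [stuck-at-1], M5=0, M6=0, M7=1, M8=0, M9=1, M10=1 → 1 — eliminated
Only M10 stuck-at-0 reproduces the observed 0.

M10 stuck-at-0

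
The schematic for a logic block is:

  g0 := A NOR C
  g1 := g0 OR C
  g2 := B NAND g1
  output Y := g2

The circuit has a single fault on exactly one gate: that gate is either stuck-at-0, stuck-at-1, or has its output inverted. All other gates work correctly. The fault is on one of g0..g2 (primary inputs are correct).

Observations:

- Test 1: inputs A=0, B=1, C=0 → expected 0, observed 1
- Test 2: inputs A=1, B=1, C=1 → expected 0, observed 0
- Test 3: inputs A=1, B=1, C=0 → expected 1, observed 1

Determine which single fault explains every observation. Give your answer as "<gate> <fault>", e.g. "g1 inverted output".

g0 stuck-at-0

Fault-free values for test 1 (A=0, B=1, C=0): g0=1, g1=1, g2=0, giving Y=0. Observed 1.
Test 1: faults giving observed 1 are {g0 stuck-at-0, g0 inverted output, g1 stuck-at-0, g1 inverted output, g2 stuck-at-1, g2 inverted output}.
Test 2 (A=1, B=1, C=1): fault-free g0=0, g1=1, g2=0 → 0; observed 0. Eliminates g1 stuck-at-0, g1 inverted output, g2 stuck-at-1, g2 inverted output.
Test 3 (A=1, B=1, C=0): fault-free g0=0, g1=0, g2=1 → 1; observed 1. Eliminates g0 inverted output.
Only g0 stuck-at-0 is consistent with every test.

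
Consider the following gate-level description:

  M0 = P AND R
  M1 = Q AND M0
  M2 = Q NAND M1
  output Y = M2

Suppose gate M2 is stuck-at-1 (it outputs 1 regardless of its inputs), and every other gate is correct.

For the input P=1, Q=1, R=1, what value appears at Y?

Propagate with M2 forced: M0=1, M1=1, M2=1 [stuck-at-1].
So Y = 1. (Without the fault it would be 0.)

1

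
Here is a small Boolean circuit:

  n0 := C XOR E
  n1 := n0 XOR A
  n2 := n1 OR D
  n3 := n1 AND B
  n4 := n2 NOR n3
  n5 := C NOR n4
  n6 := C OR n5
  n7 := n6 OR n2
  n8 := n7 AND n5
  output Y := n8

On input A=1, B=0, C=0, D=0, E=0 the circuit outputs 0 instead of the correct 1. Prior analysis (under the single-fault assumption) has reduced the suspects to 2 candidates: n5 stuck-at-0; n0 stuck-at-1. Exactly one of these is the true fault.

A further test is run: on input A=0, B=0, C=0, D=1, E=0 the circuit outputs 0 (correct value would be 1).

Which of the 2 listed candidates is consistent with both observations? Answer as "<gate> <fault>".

Evaluate each candidate on input A=0, B=0, C=0, D=1, E=0:
  n5 stuck-at-0: n0=0, n1=0, n2=1, n3=0, n4=0, n5=0 [stuck-at-0], n6=0, n7=1, n8=0 → 0 — matches
  n0 stuck-at-1: n0=1 [stuck-at-1], n1=1, n2=1, n3=0, n4=0, n5=1, n6=1, n7=1, n8=1 → 1 — eliminated
Only n5 stuck-at-0 reproduces the observed 0.

n5 stuck-at-0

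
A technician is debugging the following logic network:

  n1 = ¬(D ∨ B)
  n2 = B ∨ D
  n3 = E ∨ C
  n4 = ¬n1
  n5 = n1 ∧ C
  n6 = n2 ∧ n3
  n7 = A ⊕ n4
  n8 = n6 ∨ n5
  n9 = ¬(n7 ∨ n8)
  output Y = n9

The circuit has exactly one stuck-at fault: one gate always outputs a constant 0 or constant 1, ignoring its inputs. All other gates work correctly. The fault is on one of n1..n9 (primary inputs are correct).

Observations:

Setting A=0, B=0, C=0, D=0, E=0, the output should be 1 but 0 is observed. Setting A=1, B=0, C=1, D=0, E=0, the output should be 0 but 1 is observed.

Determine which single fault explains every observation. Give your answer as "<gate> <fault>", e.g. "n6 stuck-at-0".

n1 stuck-at-0

Fault-free values for test 1 (A=0, B=0, C=0, D=0, E=0): n1=1, n2=0, n3=0, n4=0, n5=0, n6=0, n7=0, n8=0, n9=1, giving Y=1. Observed 0.
Test 1: faults giving observed 0 are {n1 stuck-at-0, n4 stuck-at-1, n5 stuck-at-1, n6 stuck-at-1, n7 stuck-at-1, n8 stuck-at-1, n9 stuck-at-0}.
Test 2 (A=1, B=0, C=1, D=0, E=0): fault-free n1=1, n2=0, n3=1, n4=0, n5=1, n6=0, n7=1, n8=1, n9=0 → 0; observed 1. Eliminates n4 stuck-at-1, n5 stuck-at-1, n6 stuck-at-1, n7 stuck-at-1, n8 stuck-at-1, n9 stuck-at-0.
Only n1 stuck-at-0 is consistent with every test.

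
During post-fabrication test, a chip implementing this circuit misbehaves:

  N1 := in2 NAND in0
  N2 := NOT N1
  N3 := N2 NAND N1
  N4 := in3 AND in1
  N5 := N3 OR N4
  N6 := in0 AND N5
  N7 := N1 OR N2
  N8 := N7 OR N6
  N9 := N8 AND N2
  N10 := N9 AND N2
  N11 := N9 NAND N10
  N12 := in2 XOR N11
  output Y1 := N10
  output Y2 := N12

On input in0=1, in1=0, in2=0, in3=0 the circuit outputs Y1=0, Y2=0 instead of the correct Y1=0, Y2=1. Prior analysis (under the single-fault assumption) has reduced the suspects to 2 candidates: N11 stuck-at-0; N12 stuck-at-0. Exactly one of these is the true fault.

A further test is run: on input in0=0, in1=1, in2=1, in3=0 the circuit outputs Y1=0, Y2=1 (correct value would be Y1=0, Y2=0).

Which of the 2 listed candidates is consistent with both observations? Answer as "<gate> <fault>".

Evaluate each candidate on input in0=0, in1=1, in2=1, in3=0:
  N11 stuck-at-0: N1=1, N2=0, N3=1, N4=0, N5=1, N6=0, N7=1, N8=1, N9=0, N10=0, N11=0 [stuck-at-0], N12=1 → Y1=0, Y2=1 — matches
  N12 stuck-at-0: N1=1, N2=0, N3=1, N4=0, N5=1, N6=0, N7=1, N8=1, N9=0, N10=0, N11=1, N12=0 [stuck-at-0] → Y1=0, Y2=0 — eliminated
Only N11 stuck-at-0 reproduces the observed Y1=0, Y2=1.

N11 stuck-at-0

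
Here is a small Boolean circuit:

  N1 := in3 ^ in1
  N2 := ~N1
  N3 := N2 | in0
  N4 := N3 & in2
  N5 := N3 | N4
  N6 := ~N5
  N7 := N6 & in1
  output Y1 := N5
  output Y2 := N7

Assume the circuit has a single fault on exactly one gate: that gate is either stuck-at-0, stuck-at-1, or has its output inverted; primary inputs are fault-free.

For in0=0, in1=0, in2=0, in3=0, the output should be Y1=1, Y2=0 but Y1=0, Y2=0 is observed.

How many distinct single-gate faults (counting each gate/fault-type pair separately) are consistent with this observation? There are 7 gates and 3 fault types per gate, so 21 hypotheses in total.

Fault-free: N1=0, N2=1, N3=1, N4=0, N5=1, N6=0, N7=0 → Y1=1, Y2=0. Observed Y1=0, Y2=0.
  N1: stuck-at-1, inverted output ✓; others ✗
  N2: stuck-at-0, inverted output ✓; others ✗
  N3: stuck-at-0, inverted output ✓; others ✗
  N4: none of the 3 fault types match ✗
  N5: stuck-at-0, inverted output ✓; others ✗
  N6: none of the 3 fault types match ✗
  N7: none of the 3 fault types match ✗
Consistent faults: {N1 stuck-at-1, N1 inverted output, N2 stuck-at-0, N2 inverted output, N3 stuck-at-0, N3 inverted output, N5 stuck-at-0, N5 inverted output} — 8 in all.

8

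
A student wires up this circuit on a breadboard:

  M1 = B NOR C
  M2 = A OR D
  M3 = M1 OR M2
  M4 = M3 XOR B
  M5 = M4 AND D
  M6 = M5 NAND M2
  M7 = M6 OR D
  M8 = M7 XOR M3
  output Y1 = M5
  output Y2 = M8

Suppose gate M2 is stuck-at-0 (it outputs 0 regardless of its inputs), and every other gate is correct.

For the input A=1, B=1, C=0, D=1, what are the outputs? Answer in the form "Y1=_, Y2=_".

Propagate with M2 forced: M1=0, M2=0 [stuck-at-0], M3=0, M4=1, M5=1, M6=1, M7=1, M8=1.
So the outputs are Y1=1, Y2=1. (Without the fault they would be Y1=0, Y2=0.)

Y1=1, Y2=1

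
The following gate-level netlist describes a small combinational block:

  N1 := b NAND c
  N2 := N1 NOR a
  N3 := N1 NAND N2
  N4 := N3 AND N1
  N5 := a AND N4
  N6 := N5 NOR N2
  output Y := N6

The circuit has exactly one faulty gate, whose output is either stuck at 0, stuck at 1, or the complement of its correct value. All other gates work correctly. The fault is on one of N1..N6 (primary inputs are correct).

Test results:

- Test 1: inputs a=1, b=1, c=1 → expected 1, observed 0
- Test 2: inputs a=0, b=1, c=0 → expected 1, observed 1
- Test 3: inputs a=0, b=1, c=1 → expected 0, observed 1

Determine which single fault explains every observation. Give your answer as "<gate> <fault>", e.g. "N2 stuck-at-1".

Fault-free values for test 1 (a=1, b=1, c=1): N1=0, N2=0, N3=1, N4=0, N5=0, N6=1, giving Y=1. Observed 0.
Test 1: faults giving observed 0 are {N1 stuck-at-1, N1 inverted output, N2 stuck-at-1, N2 inverted output, N4 stuck-at-1, N4 inverted output, N5 stuck-at-1, N5 inverted output, N6 stuck-at-0, N6 inverted output}.
Test 2 (a=0, b=1, c=0): fault-free N1=1, N2=0, N3=1, N4=1, N5=0, N6=1 → 1; observed 1. Eliminates N1 inverted output, N2 stuck-at-1, N2 inverted output, N5 stuck-at-1, N5 inverted output, N6 stuck-at-0, N6 inverted output.
Test 3 (a=0, b=1, c=1): fault-free N1=0, N2=1, N3=1, N4=0, N5=0, N6=0 → 0; observed 1. Eliminates N4 stuck-at-1, N4 inverted output.
Only N1 stuck-at-1 is consistent with every test.

N1 stuck-at-1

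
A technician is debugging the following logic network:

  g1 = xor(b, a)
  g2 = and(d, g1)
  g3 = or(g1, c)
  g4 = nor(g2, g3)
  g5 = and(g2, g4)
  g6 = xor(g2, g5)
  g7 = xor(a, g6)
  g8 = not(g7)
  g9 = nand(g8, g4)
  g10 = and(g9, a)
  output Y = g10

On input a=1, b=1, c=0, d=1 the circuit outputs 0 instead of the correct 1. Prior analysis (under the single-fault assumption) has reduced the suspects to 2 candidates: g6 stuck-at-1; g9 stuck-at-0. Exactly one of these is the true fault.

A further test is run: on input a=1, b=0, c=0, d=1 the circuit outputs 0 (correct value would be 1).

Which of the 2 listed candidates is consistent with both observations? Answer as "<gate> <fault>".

g9 stuck-at-0

Evaluate each candidate on input a=1, b=0, c=0, d=1:
  g6 stuck-at-1: g1=1, g2=1, g3=1, g4=0, g5=0, g6=1 [stuck-at-1], g7=0, g8=1, g9=1, g10=1 → 1 — eliminated
  g9 stuck-at-0: g1=1, g2=1, g3=1, g4=0, g5=0, g6=1, g7=0, g8=1, g9=0 [stuck-at-0], g10=0 → 0 — matches
Only g9 stuck-at-0 reproduces the observed 0.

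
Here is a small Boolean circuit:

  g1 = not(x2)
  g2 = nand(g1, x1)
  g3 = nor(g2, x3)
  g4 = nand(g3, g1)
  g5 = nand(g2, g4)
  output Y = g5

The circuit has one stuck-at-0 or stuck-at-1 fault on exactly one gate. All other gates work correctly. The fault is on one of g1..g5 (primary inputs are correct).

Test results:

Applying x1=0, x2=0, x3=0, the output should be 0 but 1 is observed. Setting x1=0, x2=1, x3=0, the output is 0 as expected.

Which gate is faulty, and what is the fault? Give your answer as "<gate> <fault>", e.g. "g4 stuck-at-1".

Fault-free values for test 1 (x1=0, x2=0, x3=0): g1=1, g2=1, g3=0, g4=1, g5=0, giving Y=0. Observed 1.
Test 1: faults giving observed 1 are {g2 stuck-at-0, g3 stuck-at-1, g4 stuck-at-0, g5 stuck-at-1}.
Test 2 (x1=0, x2=1, x3=0): fault-free g1=0, g2=1, g3=0, g4=1, g5=0 → 0; observed 0. Eliminates g2 stuck-at-0, g4 stuck-at-0, g5 stuck-at-1.
Only g3 stuck-at-1 is consistent with every test.

g3 stuck-at-1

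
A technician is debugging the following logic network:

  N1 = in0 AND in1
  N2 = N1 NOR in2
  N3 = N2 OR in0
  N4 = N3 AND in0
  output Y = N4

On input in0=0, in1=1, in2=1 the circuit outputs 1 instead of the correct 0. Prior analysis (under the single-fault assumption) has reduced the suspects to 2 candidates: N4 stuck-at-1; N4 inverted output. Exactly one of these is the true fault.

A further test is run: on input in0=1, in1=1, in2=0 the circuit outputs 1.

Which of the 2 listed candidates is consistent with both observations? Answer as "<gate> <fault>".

N4 stuck-at-1

Evaluate each candidate on input in0=1, in1=1, in2=0:
  N4 stuck-at-1: N1=1, N2=0, N3=1, N4=1 [stuck-at-1] → 1 — matches
  N4 inverted output: N1=1, N2=0, N3=1, N4=0 [inverted output] → 0 — eliminated
Only N4 stuck-at-1 reproduces the observed 1.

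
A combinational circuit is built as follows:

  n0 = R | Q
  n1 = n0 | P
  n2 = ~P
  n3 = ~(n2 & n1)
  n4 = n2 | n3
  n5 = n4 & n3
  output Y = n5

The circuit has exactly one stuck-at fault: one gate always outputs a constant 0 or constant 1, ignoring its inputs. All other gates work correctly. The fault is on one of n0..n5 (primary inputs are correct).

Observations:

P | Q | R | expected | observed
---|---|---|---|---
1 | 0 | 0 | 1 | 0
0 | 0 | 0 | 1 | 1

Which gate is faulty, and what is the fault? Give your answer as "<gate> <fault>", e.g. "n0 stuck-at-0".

n2 stuck-at-1

Fault-free values for test 1 (P=1, Q=0, R=0): n0=0, n1=1, n2=0, n3=1, n4=1, n5=1, giving Y=1. Observed 0.
Test 1: faults giving observed 0 are {n2 stuck-at-1, n3 stuck-at-0, n4 stuck-at-0, n5 stuck-at-0}.
Test 2 (P=0, Q=0, R=0): fault-free n0=0, n1=0, n2=1, n3=1, n4=1, n5=1 → 1; observed 1. Eliminates n3 stuck-at-0, n4 stuck-at-0, n5 stuck-at-0.
Only n2 stuck-at-1 is consistent with every test.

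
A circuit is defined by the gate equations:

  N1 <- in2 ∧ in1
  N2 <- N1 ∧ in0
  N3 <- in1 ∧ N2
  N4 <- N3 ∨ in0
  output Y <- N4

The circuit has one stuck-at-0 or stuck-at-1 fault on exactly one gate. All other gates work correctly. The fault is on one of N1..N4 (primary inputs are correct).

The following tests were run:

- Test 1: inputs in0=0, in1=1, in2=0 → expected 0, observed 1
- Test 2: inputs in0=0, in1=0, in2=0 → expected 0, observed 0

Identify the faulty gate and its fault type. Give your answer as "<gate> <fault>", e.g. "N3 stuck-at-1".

N2 stuck-at-1

Fault-free values for test 1 (in0=0, in1=1, in2=0): N1=0, N2=0, N3=0, N4=0, giving Y=0. Observed 1.
Test 1: faults giving observed 1 are {N2 stuck-at-1, N3 stuck-at-1, N4 stuck-at-1}.
Test 2 (in0=0, in1=0, in2=0): fault-free N1=0, N2=0, N3=0, N4=0 → 0; observed 0. Eliminates N3 stuck-at-1, N4 stuck-at-1.
Only N2 stuck-at-1 is consistent with every test.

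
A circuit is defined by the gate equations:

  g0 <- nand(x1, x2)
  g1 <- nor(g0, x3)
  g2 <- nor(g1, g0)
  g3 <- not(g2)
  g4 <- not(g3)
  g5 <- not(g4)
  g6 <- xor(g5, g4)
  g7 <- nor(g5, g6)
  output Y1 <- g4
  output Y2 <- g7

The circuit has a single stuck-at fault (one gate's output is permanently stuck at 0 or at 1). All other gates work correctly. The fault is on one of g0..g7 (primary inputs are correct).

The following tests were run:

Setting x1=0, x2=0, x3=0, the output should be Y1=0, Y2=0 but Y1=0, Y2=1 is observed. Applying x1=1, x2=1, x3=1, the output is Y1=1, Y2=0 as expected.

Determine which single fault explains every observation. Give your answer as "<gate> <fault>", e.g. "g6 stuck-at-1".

Fault-free values for test 1 (x1=0, x2=0, x3=0): g0=1, g1=0, g2=0, g3=1, g4=0, g5=1, g6=1, g7=0, giving Y1=0, Y2=0. Observed Y1=0, Y2=1.
Test 1: faults giving observed Y1=0, Y2=1 are {g5 stuck-at-0, g7 stuck-at-1}.
Test 2 (x1=1, x2=1, x3=1): fault-free g0=0, g1=0, g2=1, g3=0, g4=1, g5=0, g6=1, g7=0 → Y1=1, Y2=0; observed Y1=1, Y2=0. Eliminates g7 stuck-at-1.
Only g5 stuck-at-0 is consistent with every test.

g5 stuck-at-0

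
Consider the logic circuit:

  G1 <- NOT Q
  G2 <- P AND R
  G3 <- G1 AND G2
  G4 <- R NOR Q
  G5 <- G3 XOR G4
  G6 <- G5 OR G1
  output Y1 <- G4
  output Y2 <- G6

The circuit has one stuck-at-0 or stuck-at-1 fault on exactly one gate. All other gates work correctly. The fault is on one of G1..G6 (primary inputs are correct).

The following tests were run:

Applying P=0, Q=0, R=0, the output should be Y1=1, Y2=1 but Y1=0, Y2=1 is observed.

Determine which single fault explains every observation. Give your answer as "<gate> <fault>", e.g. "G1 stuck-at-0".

G4 stuck-at-0

Fault-free values for test 1 (P=0, Q=0, R=0): G1=1, G2=0, G3=0, G4=1, G5=1, G6=1, giving Y1=1, Y2=1. Observed Y1=0, Y2=1.
Test 1: faults giving observed Y1=0, Y2=1 are {G4 stuck-at-0}.
Only G4 stuck-at-0 is consistent with every test.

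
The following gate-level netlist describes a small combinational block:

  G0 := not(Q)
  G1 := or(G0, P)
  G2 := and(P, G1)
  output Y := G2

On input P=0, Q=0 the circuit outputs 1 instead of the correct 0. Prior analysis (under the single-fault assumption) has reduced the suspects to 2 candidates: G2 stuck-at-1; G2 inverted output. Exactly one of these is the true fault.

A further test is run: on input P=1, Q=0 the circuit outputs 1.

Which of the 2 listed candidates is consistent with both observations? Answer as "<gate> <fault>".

G2 stuck-at-1

Evaluate each candidate on input P=1, Q=0:
  G2 stuck-at-1: G0=1, G1=1, G2=1 [stuck-at-1] → 1 — matches
  G2 inverted output: G0=1, G1=1, G2=0 [inverted output] → 0 — eliminated
Only G2 stuck-at-1 reproduces the observed 1.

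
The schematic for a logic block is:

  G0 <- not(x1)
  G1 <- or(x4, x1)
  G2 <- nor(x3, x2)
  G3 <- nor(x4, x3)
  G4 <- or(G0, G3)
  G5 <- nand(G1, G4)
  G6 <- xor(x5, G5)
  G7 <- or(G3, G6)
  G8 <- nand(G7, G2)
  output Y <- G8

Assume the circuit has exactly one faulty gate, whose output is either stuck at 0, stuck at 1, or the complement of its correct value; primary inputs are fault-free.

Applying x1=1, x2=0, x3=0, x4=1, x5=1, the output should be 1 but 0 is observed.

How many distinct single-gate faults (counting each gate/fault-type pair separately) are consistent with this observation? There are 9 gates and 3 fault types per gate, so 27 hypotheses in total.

Fault-free: G0=0, G1=1, G2=1, G3=0, G4=0, G5=1, G6=0, G7=0, G8=1 → 1. Observed 0.
  G0: stuck-at-1, inverted output ✓; others ✗
  G1: none of the 3 fault types match ✗
  G2: none of the 3 fault types match ✗
  G3: stuck-at-1, inverted output ✓; others ✗
  G4: stuck-at-1, inverted output ✓; others ✗
  G5: stuck-at-0, inverted output ✓; others ✗
  G6: stuck-at-1, inverted output ✓; others ✗
  G7: stuck-at-1, inverted output ✓; others ✗
  G8: stuck-at-0, inverted output ✓; others ✗
Consistent faults: {G0 stuck-at-1, G0 inverted output, G3 stuck-at-1, G3 inverted output, G4 stuck-at-1, G4 inverted output, G5 stuck-at-0, G5 inverted output, G6 stuck-at-1, G6 inverted output, G7 stuck-at-1, G7 inverted output, G8 stuck-at-0, G8 inverted output} — 14 in all.

14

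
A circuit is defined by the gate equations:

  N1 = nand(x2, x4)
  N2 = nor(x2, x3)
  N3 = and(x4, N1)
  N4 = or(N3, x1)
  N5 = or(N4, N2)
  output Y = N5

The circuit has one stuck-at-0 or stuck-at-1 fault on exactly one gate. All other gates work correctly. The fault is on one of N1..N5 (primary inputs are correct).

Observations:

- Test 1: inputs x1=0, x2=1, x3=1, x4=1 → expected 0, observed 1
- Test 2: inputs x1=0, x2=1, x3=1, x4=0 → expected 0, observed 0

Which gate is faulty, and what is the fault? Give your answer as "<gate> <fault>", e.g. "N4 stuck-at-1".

N1 stuck-at-1

Fault-free values for test 1 (x1=0, x2=1, x3=1, x4=1): N1=0, N2=0, N3=0, N4=0, N5=0, giving Y=0. Observed 1.
Test 1: faults giving observed 1 are {N1 stuck-at-1, N2 stuck-at-1, N3 stuck-at-1, N4 stuck-at-1, N5 stuck-at-1}.
Test 2 (x1=0, x2=1, x3=1, x4=0): fault-free N1=1, N2=0, N3=0, N4=0, N5=0 → 0; observed 0. Eliminates N2 stuck-at-1, N3 stuck-at-1, N4 stuck-at-1, N5 stuck-at-1.
Only N1 stuck-at-1 is consistent with every test.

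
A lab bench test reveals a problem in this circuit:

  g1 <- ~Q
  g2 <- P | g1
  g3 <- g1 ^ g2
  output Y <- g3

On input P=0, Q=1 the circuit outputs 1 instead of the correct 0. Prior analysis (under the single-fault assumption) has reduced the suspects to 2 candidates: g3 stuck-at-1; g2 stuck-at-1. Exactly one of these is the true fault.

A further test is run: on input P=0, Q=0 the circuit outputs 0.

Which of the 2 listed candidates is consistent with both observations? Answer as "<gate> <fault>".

Evaluate each candidate on input P=0, Q=0:
  g3 stuck-at-1: g1=1, g2=1, g3=1 [stuck-at-1] → 1 — eliminated
  g2 stuck-at-1: g1=1, g2=1 [stuck-at-1], g3=0 → 0 — matches
Only g2 stuck-at-1 reproduces the observed 0.

g2 stuck-at-1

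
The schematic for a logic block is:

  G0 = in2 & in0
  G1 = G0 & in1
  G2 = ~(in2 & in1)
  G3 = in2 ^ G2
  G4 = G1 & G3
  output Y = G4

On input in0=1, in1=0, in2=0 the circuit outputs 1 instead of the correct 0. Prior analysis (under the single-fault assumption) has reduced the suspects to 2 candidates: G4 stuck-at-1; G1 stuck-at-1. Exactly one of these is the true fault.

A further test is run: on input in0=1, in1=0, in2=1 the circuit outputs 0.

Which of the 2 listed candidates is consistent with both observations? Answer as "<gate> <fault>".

Evaluate each candidate on input in0=1, in1=0, in2=1:
  G4 stuck-at-1: G0=1, G1=0, G2=1, G3=0, G4=1 [stuck-at-1] → 1 — eliminated
  G1 stuck-at-1: G0=1, G1=1 [stuck-at-1], G2=1, G3=0, G4=0 → 0 — matches
Only G1 stuck-at-1 reproduces the observed 0.

G1 stuck-at-1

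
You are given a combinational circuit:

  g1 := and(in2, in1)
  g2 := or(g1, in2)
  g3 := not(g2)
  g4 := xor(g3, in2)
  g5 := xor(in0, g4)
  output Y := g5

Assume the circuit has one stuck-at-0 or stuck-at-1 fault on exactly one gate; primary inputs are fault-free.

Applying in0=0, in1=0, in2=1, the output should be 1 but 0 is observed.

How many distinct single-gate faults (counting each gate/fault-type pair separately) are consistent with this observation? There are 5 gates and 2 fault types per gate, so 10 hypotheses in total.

4

Fault-free: g1=0, g2=1, g3=0, g4=1, g5=1 → 1. Observed 0.
  g1 stuck-at-0: output 1 ✗
  g1 stuck-at-1: output 1 ✗
  g2 stuck-at-0: output 0 ✓
  g2 stuck-at-1: output 1 ✗
  g3 stuck-at-0: output 1 ✗
  g3 stuck-at-1: output 0 ✓
  g4 stuck-at-0: output 0 ✓
  g4 stuck-at-1: output 1 ✗
  g5 stuck-at-0: output 0 ✓
  g5 stuck-at-1: output 1 ✗
Consistent faults: {g2 stuck-at-0, g3 stuck-at-1, g4 stuck-at-0, g5 stuck-at-0} — 4 in all.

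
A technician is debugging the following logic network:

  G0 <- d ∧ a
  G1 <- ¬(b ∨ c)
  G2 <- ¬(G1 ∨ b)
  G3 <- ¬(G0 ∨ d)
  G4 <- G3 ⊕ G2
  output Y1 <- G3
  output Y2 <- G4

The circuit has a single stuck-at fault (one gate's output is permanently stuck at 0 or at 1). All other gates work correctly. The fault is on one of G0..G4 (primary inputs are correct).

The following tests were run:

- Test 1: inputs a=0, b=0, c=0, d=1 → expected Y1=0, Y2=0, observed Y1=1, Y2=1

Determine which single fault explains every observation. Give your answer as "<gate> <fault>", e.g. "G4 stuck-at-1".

G3 stuck-at-1

Fault-free values for test 1 (a=0, b=0, c=0, d=1): G0=0, G1=1, G2=0, G3=0, G4=0, giving Y1=0, Y2=0. Observed Y1=1, Y2=1.
Test 1: faults giving observed Y1=1, Y2=1 are {G3 stuck-at-1}.
Only G3 stuck-at-1 is consistent with every test.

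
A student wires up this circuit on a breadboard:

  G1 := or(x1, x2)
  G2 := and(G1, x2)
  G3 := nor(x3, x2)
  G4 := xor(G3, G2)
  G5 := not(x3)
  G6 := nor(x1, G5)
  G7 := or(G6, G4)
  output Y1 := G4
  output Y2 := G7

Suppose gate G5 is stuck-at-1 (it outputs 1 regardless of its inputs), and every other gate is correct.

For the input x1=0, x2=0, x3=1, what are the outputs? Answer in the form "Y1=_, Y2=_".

Propagate with G5 forced: G1=0, G2=0, G3=0, G4=0, G5=1 [stuck-at-1], G6=0, G7=0.
So the outputs are Y1=0, Y2=0. (Without the fault they would be Y1=0, Y2=1.)

Y1=0, Y2=0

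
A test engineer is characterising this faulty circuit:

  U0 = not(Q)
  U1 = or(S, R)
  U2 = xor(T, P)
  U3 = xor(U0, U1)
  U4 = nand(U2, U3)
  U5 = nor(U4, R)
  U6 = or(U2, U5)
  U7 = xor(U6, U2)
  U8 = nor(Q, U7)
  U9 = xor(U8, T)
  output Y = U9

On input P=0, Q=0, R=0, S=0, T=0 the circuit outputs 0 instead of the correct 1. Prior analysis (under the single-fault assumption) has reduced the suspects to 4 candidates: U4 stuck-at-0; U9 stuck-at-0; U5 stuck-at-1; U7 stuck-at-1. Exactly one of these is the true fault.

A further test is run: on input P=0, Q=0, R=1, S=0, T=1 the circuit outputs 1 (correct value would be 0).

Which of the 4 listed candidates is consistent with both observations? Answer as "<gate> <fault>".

U7 stuck-at-1

Evaluate each candidate on input P=0, Q=0, R=1, S=0, T=1:
  U4 stuck-at-0: U0=1, U1=1, U2=1, U3=0, U4=0 [stuck-at-0], U5=0, U6=1, U7=0, U8=1, U9=0 → 0 — eliminated
  U9 stuck-at-0: U0=1, U1=1, U2=1, U3=0, U4=1, U5=0, U6=1, U7=0, U8=1, U9=0 [stuck-at-0] → 0 — eliminated
  U5 stuck-at-1: U0=1, U1=1, U2=1, U3=0, U4=1, U5=1 [stuck-at-1], U6=1, U7=0, U8=1, U9=0 → 0 — eliminated
  U7 stuck-at-1: U0=1, U1=1, U2=1, U3=0, U4=1, U5=0, U6=1, U7=1 [stuck-at-1], U8=0, U9=1 → 1 — matches
Only U7 stuck-at-1 reproduces the observed 1.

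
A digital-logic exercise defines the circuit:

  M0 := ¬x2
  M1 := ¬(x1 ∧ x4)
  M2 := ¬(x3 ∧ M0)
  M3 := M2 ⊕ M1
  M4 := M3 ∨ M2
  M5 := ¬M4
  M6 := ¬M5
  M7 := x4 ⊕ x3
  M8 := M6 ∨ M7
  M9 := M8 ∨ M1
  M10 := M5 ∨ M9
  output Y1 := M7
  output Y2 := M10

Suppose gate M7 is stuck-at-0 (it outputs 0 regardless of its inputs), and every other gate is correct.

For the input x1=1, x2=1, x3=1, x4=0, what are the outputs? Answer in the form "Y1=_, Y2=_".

Y1=0, Y2=1

Propagate with M7 forced: M0=0, M1=1, M2=1, M3=0, M4=1, M5=0, M6=1, M7=0 [stuck-at-0], M8=1, M9=1, M10=1.
So the outputs are Y1=0, Y2=1. (Without the fault they would be Y1=1, Y2=1.)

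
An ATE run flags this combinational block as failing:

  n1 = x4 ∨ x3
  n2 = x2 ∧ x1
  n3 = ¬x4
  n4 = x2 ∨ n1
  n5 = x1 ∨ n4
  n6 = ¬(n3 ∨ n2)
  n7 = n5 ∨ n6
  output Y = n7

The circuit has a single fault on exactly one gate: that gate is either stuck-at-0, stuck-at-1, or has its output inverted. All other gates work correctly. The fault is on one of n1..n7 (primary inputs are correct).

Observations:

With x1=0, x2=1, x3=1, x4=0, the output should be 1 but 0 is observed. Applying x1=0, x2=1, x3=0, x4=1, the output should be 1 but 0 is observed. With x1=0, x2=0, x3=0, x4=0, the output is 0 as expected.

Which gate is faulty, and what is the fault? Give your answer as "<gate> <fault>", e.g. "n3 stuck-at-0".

Fault-free values for test 1 (x1=0, x2=1, x3=1, x4=0): n1=1, n2=0, n3=1, n4=1, n5=1, n6=0, n7=1, giving Y=1. Observed 0.
Test 1: faults giving observed 0 are {n4 stuck-at-0, n4 inverted output, n5 stuck-at-0, n5 inverted output, n7 stuck-at-0, n7 inverted output}.
Test 2 (x1=0, x2=1, x3=0, x4=1): fault-free n1=1, n2=0, n3=0, n4=1, n5=1, n6=1, n7=1 → 1; observed 0. Eliminates n4 stuck-at-0, n4 inverted output, n5 stuck-at-0, n5 inverted output.
Test 3 (x1=0, x2=0, x3=0, x4=0): fault-free n1=0, n2=0, n3=1, n4=0, n5=0, n6=0, n7=0 → 0; observed 0. Eliminates n7 inverted output.
Only n7 stuck-at-0 is consistent with every test.

n7 stuck-at-0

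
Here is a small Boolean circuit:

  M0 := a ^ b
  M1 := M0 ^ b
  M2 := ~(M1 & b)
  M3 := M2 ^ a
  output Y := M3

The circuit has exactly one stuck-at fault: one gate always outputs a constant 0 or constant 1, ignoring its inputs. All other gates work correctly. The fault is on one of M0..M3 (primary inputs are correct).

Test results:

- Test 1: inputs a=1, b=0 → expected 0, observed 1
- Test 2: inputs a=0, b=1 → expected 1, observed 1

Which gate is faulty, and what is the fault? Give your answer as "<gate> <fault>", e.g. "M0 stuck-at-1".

Fault-free values for test 1 (a=1, b=0): M0=1, M1=1, M2=1, M3=0, giving Y=0. Observed 1.
Test 1: faults giving observed 1 are {M2 stuck-at-0, M3 stuck-at-1}.
Test 2 (a=0, b=1): fault-free M0=1, M1=0, M2=1, M3=1 → 1; observed 1. Eliminates M2 stuck-at-0.
Only M3 stuck-at-1 is consistent with every test.

M3 stuck-at-1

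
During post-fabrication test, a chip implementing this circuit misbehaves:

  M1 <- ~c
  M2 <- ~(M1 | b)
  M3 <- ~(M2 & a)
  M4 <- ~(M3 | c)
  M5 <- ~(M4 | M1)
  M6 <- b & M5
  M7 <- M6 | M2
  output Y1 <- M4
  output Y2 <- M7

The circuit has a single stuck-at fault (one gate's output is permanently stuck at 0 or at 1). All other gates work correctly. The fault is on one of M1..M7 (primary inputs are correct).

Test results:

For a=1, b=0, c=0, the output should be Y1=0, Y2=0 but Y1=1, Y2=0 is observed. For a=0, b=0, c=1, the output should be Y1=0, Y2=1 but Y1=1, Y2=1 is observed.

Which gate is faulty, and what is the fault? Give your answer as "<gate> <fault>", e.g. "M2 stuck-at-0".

M4 stuck-at-1

Fault-free values for test 1 (a=1, b=0, c=0): M1=1, M2=0, M3=1, M4=0, M5=0, M6=0, M7=0, giving Y1=0, Y2=0. Observed Y1=1, Y2=0.
Test 1: faults giving observed Y1=1, Y2=0 are {M3 stuck-at-0, M4 stuck-at-1}.
Test 2 (a=0, b=0, c=1): fault-free M1=0, M2=1, M3=1, M4=0, M5=1, M6=0, M7=1 → Y1=0, Y2=1; observed Y1=1, Y2=1. Eliminates M3 stuck-at-0.
Only M4 stuck-at-1 is consistent with every test.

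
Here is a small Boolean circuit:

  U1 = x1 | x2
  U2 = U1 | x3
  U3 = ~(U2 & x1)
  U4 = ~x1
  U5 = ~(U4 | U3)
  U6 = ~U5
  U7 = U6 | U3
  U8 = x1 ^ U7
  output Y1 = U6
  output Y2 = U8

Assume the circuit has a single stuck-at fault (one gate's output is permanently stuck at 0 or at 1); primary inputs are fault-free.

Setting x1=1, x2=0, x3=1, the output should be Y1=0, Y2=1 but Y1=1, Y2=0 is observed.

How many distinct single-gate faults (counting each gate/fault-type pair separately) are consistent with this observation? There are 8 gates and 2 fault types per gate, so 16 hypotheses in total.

Fault-free: U1=1, U2=1, U3=0, U4=0, U5=1, U6=0, U7=0, U8=1 → Y1=0, Y2=1. Observed Y1=1, Y2=0.
  U1: none of the 2 fault types match ✗
  U2: stuck-at-0 ✓; others ✗
  U3: stuck-at-1 ✓; others ✗
  U4: stuck-at-1 ✓; others ✗
  U5: stuck-at-0 ✓; others ✗
  U6: stuck-at-1 ✓; others ✗
  U7: none of the 2 fault types match ✗
  U8: none of the 2 fault types match ✗
Consistent faults: {U2 stuck-at-0, U3 stuck-at-1, U4 stuck-at-1, U5 stuck-at-0, U6 stuck-at-1} — 5 in all.

5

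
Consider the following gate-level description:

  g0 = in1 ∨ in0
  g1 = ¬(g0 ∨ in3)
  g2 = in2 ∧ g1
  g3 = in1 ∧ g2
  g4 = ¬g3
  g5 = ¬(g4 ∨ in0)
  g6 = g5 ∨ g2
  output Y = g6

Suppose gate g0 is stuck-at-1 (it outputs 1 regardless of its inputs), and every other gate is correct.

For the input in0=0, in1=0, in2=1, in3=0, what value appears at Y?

0

Propagate with g0 forced: g0=1 [stuck-at-1], g1=0, g2=0, g3=0, g4=1, g5=0, g6=0.
So Y = 0. (Without the fault it would be 1.)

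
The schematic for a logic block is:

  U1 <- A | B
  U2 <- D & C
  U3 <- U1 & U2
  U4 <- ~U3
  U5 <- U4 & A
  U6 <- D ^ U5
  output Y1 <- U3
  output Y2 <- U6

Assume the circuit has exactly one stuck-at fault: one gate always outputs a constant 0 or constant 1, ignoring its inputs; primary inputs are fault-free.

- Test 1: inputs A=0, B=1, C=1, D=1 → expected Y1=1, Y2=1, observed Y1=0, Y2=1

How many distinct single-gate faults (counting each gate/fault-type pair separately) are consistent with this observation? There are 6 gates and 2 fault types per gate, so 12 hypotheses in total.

3

Fault-free: U1=1, U2=1, U3=1, U4=0, U5=0, U6=1 → Y1=1, Y2=1. Observed Y1=0, Y2=1.
  U1 stuck-at-0: output Y1=0, Y2=1 ✓
  U1 stuck-at-1: output Y1=1, Y2=1 ✗
  U2 stuck-at-0: output Y1=0, Y2=1 ✓
  U2 stuck-at-1: output Y1=1, Y2=1 ✗
  U3 stuck-at-0: output Y1=0, Y2=1 ✓
  U3 stuck-at-1: output Y1=1, Y2=1 ✗
  U4 stuck-at-0: output Y1=1, Y2=1 ✗
  U4 stuck-at-1: output Y1=1, Y2=1 ✗
  U5 stuck-at-0: output Y1=1, Y2=1 ✗
  U5 stuck-at-1: output Y1=1, Y2=0 ✗
  U6 stuck-at-0: output Y1=1, Y2=0 ✗
  U6 stuck-at-1: output Y1=1, Y2=1 ✗
Consistent faults: {U1 stuck-at-0, U2 stuck-at-0, U3 stuck-at-0} — 3 in all.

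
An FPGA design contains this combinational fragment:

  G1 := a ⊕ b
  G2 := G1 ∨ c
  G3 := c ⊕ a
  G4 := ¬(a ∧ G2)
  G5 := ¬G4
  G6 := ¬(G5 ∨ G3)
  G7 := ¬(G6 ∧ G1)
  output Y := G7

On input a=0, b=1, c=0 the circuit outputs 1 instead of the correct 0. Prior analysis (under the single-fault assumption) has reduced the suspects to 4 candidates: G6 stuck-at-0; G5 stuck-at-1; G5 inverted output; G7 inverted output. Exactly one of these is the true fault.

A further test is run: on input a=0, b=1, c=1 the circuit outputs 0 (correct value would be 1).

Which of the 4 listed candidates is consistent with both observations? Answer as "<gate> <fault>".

G7 inverted output

Evaluate each candidate on input a=0, b=1, c=1:
  G6 stuck-at-0: G1=1, G2=1, G3=1, G4=1, G5=0, G6=0 [stuck-at-0], G7=1 → 1 — eliminated
  G5 stuck-at-1: G1=1, G2=1, G3=1, G4=1, G5=1 [stuck-at-1], G6=0, G7=1 → 1 — eliminated
  G5 inverted output: G1=1, G2=1, G3=1, G4=1, G5=1 [inverted output], G6=0, G7=1 → 1 — eliminated
  G7 inverted output: G1=1, G2=1, G3=1, G4=1, G5=0, G6=0, G7=0 [inverted output] → 0 — matches
Only G7 inverted output reproduces the observed 0.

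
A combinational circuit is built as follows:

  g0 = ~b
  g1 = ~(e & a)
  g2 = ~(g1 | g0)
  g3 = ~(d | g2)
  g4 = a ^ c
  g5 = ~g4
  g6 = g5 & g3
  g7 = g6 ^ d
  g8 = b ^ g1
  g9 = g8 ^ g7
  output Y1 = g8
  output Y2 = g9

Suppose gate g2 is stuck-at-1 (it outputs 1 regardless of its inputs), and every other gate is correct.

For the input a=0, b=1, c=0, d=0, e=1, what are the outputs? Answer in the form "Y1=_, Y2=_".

Y1=0, Y2=0

Propagate with g2 forced: g0=0, g1=1, g2=1 [stuck-at-1], g3=0, g4=0, g5=1, g6=0, g7=0, g8=0, g9=0.
So the outputs are Y1=0, Y2=0. (Without the fault they would be Y1=0, Y2=1.)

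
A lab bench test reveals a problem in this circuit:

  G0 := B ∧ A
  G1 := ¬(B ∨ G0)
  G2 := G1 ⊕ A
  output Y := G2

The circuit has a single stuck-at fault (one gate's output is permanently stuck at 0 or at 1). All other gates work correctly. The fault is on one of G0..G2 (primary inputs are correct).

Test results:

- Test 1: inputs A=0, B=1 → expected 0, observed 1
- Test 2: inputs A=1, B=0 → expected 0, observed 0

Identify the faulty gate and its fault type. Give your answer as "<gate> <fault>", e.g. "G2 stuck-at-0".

Fault-free values for test 1 (A=0, B=1): G0=0, G1=0, G2=0, giving Y=0. Observed 1.
Test 1: faults giving observed 1 are {G1 stuck-at-1, G2 stuck-at-1}.
Test 2 (A=1, B=0): fault-free G0=0, G1=1, G2=0 → 0; observed 0. Eliminates G2 stuck-at-1.
Only G1 stuck-at-1 is consistent with every test.

G1 stuck-at-1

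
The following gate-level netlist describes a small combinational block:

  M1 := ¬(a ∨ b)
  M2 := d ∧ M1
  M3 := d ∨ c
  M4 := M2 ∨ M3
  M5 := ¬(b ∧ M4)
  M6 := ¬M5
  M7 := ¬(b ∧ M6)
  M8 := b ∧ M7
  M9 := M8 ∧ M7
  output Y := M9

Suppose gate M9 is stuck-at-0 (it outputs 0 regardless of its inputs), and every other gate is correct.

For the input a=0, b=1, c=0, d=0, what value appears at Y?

0

Propagate with M9 forced: M1=0, M2=0, M3=0, M4=0, M5=1, M6=0, M7=1, M8=1, M9=0 [stuck-at-0].
So Y = 0. (Without the fault it would be 1.)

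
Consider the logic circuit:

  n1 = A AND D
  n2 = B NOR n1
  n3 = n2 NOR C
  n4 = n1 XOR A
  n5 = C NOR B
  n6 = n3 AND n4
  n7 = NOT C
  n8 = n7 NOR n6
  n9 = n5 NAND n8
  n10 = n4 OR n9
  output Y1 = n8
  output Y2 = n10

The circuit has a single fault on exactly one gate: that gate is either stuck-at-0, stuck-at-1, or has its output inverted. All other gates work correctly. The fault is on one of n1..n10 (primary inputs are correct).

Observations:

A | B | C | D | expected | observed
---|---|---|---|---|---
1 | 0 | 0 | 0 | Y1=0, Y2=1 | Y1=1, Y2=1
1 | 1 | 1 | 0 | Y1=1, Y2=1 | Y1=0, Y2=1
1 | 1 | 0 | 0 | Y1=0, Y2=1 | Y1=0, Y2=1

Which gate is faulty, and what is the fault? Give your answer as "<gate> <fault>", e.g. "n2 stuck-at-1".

n7 inverted output

Fault-free values for test 1 (A=1, B=0, C=0, D=0): n1=0, n2=1, n3=0, n4=1, n5=1, n6=0, n7=1, n8=0, n9=1, n10=1, giving Y1=0, Y2=1. Observed Y1=1, Y2=1.
Test 1: faults giving observed Y1=1, Y2=1 are {n7 stuck-at-0, n7 inverted output, n8 stuck-at-1, n8 inverted output}.
Test 2 (A=1, B=1, C=1, D=0): fault-free n1=0, n2=0, n3=0, n4=1, n5=0, n6=0, n7=0, n8=1, n9=1, n10=1 → Y1=1, Y2=1; observed Y1=0, Y2=1. Eliminates n7 stuck-at-0, n8 stuck-at-1.
Test 3 (A=1, B=1, C=0, D=0): fault-free n1=0, n2=0, n3=1, n4=1, n5=0, n6=1, n7=1, n8=0, n9=1, n10=1 → Y1=0, Y2=1; observed Y1=0, Y2=1. Eliminates n8 inverted output.
Only n7 inverted output is consistent with every test.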